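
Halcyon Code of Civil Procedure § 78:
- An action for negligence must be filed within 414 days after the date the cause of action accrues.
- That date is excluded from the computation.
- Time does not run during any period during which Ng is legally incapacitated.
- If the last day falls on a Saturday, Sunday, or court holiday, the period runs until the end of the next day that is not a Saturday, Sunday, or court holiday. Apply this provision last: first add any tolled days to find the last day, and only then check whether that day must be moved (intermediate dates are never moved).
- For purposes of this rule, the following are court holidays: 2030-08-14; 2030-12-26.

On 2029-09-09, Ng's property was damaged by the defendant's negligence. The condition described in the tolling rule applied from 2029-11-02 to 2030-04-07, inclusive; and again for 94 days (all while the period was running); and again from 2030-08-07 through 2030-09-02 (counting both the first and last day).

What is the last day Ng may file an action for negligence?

August 4, 2031

414 days after 2029-09-09 is October 28, 2030.
From November 2, 2029 through April 7, 2030 inclusive is 157 days; tolling adds 157 days: October 28, 2030 + 157 days = April 3, 2031.
Tolling adds 94 days: April 3, 2031 + 94 days = July 6, 2031.
From August 7, 2030 through September 2, 2030 inclusive is 27 days; tolling adds 27 days: July 6, 2031 + 27 days = August 2, 2031.
August 2, 2031 is Saturday; August 3, 2031 is Sunday. The next qualifying day is August 4, 2031.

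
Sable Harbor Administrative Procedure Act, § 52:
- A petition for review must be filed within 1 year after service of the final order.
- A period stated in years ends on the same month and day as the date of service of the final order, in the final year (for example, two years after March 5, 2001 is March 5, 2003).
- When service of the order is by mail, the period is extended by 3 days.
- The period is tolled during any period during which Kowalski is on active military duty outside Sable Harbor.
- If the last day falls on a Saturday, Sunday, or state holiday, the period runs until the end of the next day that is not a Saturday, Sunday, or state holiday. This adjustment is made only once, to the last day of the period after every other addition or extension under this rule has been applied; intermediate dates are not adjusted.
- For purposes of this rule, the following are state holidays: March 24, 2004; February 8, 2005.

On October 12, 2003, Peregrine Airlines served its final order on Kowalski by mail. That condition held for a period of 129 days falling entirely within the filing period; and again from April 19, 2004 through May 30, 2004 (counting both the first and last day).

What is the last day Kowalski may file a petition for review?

April 4, 2005

1 year after October 12, 2003 is October 12, 2004.
Service was by mail, adding 3 days: October 12, 2004 + 3 days = October 15, 2004.
Tolling adds 129 days: October 15, 2004 + 129 days = February 21, 2005.
From April 19, 2004 through May 30, 2004 inclusive is 42 days; tolling adds 42 days: February 21, 2005 + 42 days = April 4, 2005.
April 4, 2005 is a Monday and not a state holiday, so no extension applies.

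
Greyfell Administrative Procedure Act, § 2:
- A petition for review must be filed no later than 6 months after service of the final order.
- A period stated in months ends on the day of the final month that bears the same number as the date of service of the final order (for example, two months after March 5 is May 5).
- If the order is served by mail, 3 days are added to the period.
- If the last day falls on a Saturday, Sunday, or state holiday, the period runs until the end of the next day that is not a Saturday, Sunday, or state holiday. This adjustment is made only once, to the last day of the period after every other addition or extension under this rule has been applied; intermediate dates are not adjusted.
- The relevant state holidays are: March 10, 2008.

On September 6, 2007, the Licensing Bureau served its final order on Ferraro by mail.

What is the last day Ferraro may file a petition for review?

6 months after September 6, 2007 is March 6, 2008.
Service was by mail, adding 3 days: March 6, 2008 + 3 days = March 9, 2008.
March 9, 2008 is Sunday; March 10, 2008 is a listed holiday. The next qualifying day is March 11, 2008.

March 11, 2008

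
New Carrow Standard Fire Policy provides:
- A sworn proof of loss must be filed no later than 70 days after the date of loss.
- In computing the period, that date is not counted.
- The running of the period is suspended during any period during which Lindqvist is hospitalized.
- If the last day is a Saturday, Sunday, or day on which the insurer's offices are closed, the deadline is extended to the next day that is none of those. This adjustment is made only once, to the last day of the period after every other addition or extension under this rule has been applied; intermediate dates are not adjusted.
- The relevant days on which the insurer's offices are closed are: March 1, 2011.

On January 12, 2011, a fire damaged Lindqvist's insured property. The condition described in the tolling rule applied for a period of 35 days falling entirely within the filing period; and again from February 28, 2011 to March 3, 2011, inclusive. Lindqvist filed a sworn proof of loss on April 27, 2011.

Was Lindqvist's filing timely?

70 days after January 12, 2011 is March 23, 2011.
Tolling adds 35 days: March 23, 2011 + 35 days = April 27, 2011.
From February 28, 2011 through March 3, 2011 inclusive is 4 days; tolling adds 4 days: April 27, 2011 + 4 days = May 1, 2011.
May 1, 2011 is Sunday. The next qualifying day is May 2, 2011.
The deadline is May 2, 2011; the filing on April 27, 2011 is on or before that date.

Yes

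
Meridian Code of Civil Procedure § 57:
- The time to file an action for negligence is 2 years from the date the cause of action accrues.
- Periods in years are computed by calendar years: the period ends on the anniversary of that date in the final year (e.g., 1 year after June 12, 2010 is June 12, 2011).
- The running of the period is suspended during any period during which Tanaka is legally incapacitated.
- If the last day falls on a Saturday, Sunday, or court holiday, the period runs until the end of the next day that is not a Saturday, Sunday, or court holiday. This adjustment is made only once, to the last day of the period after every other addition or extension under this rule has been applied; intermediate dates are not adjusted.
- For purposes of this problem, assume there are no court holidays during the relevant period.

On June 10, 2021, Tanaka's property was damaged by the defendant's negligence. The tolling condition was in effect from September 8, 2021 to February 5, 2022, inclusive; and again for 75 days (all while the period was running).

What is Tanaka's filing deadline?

January 22, 2024

2 years after June 10, 2021 is June 10, 2023.
From September 8, 2021 through February 5, 2022 inclusive is 151 days; tolling adds 151 days: June 10, 2023 + 151 days = November 8, 2023.
Tolling adds 75 days: November 8, 2023 + 75 days = January 22, 2024.
January 22, 2024 is a Monday and not a court holiday, so no extension applies.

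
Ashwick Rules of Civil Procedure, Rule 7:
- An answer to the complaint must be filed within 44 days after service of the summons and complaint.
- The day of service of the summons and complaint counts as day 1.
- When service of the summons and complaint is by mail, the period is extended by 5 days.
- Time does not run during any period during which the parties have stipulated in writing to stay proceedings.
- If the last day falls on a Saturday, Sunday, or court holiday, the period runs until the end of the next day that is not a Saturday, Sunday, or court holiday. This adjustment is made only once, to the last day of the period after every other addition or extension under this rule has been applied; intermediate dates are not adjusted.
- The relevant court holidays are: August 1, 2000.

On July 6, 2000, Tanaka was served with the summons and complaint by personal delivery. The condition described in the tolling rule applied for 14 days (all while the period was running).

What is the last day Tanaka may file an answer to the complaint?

Counting July 6, 2000 as day 1, day 44 is August 18, 2000.
Service was not by mail, so no mail extension applies.
Tolling adds 14 days: August 18, 2000 + 14 days = September 1, 2000.
September 1, 2000 is a Friday and not a court holiday, so no extension applies.

September 1, 2000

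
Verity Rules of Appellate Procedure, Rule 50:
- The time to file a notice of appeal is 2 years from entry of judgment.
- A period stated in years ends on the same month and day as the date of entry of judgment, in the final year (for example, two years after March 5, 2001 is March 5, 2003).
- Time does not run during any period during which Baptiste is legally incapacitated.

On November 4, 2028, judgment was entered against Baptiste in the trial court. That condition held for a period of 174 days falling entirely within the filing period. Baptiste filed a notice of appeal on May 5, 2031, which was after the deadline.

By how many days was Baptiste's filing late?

2 years after November 4, 2028 is November 4, 2030.
Tolling adds 174 days: November 4, 2030 + 174 days = April 27, 2031.
The deadline is April 27, 2031; from April 27, 2031 to May 5, 2031 is 8 days.

8 days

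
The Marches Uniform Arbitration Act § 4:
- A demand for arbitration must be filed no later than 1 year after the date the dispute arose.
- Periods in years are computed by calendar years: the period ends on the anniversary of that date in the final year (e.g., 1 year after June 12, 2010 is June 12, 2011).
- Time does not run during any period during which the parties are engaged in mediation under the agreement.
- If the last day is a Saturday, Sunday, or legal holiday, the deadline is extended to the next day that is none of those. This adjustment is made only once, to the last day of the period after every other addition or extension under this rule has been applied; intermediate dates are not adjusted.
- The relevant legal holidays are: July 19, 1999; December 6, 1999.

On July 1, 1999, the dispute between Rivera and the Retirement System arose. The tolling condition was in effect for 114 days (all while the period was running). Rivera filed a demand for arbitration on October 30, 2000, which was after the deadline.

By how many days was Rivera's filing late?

7 days

1 year after July 1, 1999 is July 1, 2000.
Tolling adds 114 days: July 1, 2000 + 114 days = October 23, 2000.
October 23, 2000 is a Monday and not a legal holiday, so no extension applies.
The deadline is October 23, 2000; from October 23, 2000 to October 30, 2000 is 7 days.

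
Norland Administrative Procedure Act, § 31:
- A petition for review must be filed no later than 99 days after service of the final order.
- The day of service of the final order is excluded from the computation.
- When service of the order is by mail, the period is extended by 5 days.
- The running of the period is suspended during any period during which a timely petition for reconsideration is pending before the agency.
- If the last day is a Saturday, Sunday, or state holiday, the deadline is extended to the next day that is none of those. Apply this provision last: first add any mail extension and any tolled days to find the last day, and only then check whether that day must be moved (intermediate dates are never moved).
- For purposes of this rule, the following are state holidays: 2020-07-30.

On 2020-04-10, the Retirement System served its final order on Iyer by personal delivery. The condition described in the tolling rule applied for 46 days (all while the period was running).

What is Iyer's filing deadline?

September 2, 2020

99 days after 2020-04-10 is July 18, 2020.
Service was not by mail, so no mail extension applies.
Tolling adds 46 days: July 18, 2020 + 46 days = September 2, 2020.
September 2, 2020 is a Wednesday and not a state holiday, so no extension applies.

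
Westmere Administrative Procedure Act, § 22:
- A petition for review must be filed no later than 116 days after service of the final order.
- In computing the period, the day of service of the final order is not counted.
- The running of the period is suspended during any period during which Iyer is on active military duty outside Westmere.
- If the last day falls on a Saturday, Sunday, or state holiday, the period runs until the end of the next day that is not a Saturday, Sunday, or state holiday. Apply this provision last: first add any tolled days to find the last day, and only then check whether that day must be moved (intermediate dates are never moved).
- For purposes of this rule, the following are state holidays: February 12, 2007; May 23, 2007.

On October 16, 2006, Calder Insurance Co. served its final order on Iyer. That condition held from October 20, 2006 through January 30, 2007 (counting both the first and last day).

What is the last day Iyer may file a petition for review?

May 24, 2007

116 days after October 16, 2006 is February 9, 2007.
From October 20, 2006 through January 30, 2007 inclusive is 103 days; tolling adds 103 days: February 9, 2007 + 103 days = May 23, 2007.
May 23, 2007 is a listed holiday. The next qualifying day is May 24, 2007.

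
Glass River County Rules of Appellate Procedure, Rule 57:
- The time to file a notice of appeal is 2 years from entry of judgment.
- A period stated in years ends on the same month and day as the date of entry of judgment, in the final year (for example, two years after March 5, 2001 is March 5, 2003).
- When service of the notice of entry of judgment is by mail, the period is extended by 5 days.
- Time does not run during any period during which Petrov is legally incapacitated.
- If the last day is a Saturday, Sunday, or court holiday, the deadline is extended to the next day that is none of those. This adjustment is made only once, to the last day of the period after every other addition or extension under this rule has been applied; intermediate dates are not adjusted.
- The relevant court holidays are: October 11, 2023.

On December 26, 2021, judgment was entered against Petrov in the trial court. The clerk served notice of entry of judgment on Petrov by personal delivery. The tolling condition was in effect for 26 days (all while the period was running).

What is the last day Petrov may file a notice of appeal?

January 22, 2024

2 years after December 26, 2021 is December 26, 2023.
Service was not by mail, so no mail extension applies.
Tolling adds 26 days: December 26, 2023 + 26 days = January 21, 2024.
January 21, 2024 is Sunday. The next qualifying day is January 22, 2024.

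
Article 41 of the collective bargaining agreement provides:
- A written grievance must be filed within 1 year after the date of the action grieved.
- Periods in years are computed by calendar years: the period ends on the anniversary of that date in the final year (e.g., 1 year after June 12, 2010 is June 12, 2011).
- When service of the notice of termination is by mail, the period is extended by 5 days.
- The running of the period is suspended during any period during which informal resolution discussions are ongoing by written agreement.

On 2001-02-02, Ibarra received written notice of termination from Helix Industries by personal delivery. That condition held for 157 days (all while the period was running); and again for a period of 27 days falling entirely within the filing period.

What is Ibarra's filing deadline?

August 5, 2002

1 year after 2001-02-02 is February 2, 2002.
Service was not by mail, so no mail extension applies.
Tolling adds 157 days: February 2, 2002 + 157 days = July 9, 2002.
Tolling adds 27 days: July 9, 2002 + 27 days = August 5, 2002.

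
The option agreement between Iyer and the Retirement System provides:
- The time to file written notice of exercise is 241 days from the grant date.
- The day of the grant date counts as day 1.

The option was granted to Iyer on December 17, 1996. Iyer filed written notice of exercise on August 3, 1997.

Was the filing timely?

Counting December 17, 1996 as day 1, day 241 is August 14, 1997.
The deadline is August 14, 1997; the filing on August 3, 1997 is on or before that date.

Yes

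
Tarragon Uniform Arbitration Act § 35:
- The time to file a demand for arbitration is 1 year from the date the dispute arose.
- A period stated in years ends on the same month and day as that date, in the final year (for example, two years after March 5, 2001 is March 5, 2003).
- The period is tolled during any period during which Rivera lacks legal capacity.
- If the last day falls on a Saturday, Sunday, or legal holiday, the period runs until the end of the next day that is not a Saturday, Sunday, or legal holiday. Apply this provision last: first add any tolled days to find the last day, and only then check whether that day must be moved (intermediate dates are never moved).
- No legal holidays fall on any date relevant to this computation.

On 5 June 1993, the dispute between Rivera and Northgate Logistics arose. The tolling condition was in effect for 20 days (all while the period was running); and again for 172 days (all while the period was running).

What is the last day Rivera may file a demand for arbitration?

December 14, 1994

1 year after 5 June 1993 is June 5, 1994.
Tolling adds 20 days: June 5, 1994 + 20 days = June 25, 1994.
Tolling adds 172 days: June 25, 1994 + 172 days = December 14, 1994.
December 14, 1994 is a Wednesday and not a legal holiday, so no extension applies.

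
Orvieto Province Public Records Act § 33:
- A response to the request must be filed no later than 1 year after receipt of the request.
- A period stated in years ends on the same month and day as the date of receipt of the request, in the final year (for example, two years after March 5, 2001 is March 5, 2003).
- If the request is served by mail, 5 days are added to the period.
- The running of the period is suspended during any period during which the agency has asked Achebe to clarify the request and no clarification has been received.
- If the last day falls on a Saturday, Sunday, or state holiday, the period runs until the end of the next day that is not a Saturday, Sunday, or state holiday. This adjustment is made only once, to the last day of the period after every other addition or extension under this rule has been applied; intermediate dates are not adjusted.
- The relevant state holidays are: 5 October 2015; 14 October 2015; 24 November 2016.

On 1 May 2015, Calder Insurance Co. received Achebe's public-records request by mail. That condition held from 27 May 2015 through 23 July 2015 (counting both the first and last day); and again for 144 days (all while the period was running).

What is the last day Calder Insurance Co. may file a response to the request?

1 year after 1 May 2015 is May 1, 2016.
Service was by mail, adding 5 days: May 1, 2016 + 5 days = May 6, 2016.
From May 27, 2015 through July 23, 2015 inclusive is 58 days; tolling adds 58 days: May 6, 2016 + 58 days = July 3, 2016.
Tolling adds 144 days: July 3, 2016 + 144 days = November 24, 2016.
November 24, 2016 is a listed holiday. The next qualifying day is November 25, 2016.

November 25, 2016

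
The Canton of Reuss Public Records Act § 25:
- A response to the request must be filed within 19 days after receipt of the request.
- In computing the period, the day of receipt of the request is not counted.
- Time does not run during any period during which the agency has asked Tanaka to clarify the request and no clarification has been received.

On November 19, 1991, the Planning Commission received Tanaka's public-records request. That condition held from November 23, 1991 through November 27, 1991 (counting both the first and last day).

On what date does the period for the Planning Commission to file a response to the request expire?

December 13, 1991

19 days after November 19, 1991 is December 8, 1991.
From November 23, 1991 through November 27, 1991 inclusive is 5 days; tolling adds 5 days: December 8, 1991 + 5 days = December 13, 1991.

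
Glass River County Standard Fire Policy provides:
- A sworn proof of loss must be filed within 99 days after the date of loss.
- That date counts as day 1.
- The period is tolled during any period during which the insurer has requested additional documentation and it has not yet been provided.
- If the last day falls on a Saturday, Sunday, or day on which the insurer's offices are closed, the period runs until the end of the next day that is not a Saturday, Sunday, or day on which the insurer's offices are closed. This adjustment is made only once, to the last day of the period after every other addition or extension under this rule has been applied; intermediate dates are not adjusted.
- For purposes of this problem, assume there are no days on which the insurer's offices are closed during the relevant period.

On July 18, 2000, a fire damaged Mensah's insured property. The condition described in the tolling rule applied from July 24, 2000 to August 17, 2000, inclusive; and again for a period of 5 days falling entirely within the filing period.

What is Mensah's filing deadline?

November 23, 2000

Counting July 18, 2000 as day 1, day 99 is October 24, 2000.
From July 24, 2000 through August 17, 2000 inclusive is 25 days; tolling adds 25 days: October 24, 2000 + 25 days = November 18, 2000.
Tolling adds 5 days: November 18, 2000 + 5 days = November 23, 2000.
November 23, 2000 is a Thursday and not a day on which the insurer's offices are closed, so no extension applies.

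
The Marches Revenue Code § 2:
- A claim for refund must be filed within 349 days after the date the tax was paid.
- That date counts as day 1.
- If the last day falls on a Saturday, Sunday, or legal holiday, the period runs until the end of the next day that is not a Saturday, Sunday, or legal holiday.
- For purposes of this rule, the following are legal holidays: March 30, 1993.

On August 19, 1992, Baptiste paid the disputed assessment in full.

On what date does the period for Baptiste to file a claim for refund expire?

August 2, 1993

Counting August 19, 1992 as day 1, day 349 is August 2, 1993.
August 2, 1993 is a Monday and not a legal holiday, so no extension applies.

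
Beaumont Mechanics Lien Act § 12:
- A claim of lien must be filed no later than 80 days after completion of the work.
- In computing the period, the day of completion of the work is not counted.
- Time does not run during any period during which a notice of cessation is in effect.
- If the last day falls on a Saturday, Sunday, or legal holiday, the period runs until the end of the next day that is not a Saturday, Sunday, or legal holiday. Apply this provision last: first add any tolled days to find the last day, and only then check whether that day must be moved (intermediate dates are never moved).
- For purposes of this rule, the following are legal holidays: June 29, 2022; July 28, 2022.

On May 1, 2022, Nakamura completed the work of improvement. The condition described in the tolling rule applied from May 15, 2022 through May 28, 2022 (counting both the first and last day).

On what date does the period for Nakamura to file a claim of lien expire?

August 3, 2022

80 days after May 1, 2022 is July 20, 2022.
From May 15, 2022 through May 28, 2022 inclusive is 14 days; tolling adds 14 days: July 20, 2022 + 14 days = August 3, 2022.
August 3, 2022 is a Wednesday and not a legal holiday, so no extension applies.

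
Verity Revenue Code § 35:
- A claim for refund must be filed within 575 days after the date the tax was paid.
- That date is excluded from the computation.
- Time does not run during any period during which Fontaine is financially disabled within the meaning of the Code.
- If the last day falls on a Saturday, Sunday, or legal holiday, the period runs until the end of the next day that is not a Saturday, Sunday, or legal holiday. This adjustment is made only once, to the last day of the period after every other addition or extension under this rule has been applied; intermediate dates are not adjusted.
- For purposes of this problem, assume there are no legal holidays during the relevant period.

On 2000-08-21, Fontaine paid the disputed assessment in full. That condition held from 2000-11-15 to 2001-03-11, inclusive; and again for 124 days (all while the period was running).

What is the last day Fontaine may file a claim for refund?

575 days after 2000-08-21 is March 19, 2002.
From November 15, 2000 through March 11, 2001 inclusive is 117 days; tolling adds 117 days: March 19, 2002 + 117 days = July 14, 2002.
Tolling adds 124 days: July 14, 2002 + 124 days = November 15, 2002.
November 15, 2002 is a Friday and not a legal holiday, so no extension applies.

November 15, 2002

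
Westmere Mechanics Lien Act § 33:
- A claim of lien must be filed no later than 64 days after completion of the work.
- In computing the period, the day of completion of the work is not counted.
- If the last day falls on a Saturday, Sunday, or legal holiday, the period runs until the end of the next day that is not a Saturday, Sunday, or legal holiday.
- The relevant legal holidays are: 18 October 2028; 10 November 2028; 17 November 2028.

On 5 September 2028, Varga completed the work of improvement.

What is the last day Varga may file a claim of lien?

64 days after 5 September 2028 is November 8, 2028.
November 8, 2028 is a Wednesday and not a legal holiday, so no extension applies.

November 8, 2028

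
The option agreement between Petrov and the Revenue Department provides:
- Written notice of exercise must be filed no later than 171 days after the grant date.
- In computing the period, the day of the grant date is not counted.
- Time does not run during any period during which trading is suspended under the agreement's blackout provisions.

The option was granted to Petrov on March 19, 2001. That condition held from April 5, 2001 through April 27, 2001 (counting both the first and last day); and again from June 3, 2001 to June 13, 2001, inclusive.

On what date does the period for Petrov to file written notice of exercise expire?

171 days after March 19, 2001 is September 6, 2001.
From April 5, 2001 through April 27, 2001 inclusive is 23 days; tolling adds 23 days: September 6, 2001 + 23 days = September 29, 2001.
From June 3, 2001 through June 13, 2001 inclusive is 11 days; tolling adds 11 days: September 29, 2001 + 11 days = October 10, 2001.

October 10, 2001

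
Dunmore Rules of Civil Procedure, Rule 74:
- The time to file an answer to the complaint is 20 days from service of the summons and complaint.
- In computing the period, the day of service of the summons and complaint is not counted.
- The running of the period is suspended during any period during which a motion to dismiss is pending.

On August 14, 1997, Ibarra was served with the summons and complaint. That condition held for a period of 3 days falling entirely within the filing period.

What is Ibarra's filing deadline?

20 days after August 14, 1997 is September 3, 1997.
Tolling adds 3 days: September 3, 1997 + 3 days = September 6, 1997.

September 6, 1997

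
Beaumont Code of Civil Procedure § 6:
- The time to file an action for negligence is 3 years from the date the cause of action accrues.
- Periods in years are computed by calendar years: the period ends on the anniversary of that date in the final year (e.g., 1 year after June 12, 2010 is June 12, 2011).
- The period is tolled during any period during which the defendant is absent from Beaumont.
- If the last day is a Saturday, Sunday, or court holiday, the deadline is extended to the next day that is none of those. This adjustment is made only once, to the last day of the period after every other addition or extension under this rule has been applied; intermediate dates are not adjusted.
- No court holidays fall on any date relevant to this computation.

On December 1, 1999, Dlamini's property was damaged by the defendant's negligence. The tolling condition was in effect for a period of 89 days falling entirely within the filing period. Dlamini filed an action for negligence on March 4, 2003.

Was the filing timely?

3 years after December 1, 1999 is December 1, 2002.
Tolling adds 89 days: December 1, 2002 + 89 days = February 28, 2003.
February 28, 2003 is a Friday and not a court holiday, so no extension applies.
The deadline is February 28, 2003; the filing on March 4, 2003 is after that date.

No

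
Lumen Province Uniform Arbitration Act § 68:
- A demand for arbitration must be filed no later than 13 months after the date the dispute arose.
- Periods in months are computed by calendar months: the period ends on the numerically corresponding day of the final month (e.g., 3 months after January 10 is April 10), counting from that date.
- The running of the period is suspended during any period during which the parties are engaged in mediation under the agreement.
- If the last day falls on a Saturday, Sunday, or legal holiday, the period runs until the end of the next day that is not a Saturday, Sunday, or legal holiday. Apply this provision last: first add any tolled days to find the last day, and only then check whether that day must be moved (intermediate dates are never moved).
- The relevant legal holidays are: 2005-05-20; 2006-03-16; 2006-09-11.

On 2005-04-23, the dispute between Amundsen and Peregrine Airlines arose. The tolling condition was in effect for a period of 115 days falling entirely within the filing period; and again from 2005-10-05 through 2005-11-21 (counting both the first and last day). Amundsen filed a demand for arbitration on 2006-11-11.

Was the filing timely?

No

13 months after 2005-04-23 is May 23, 2006.
Tolling adds 115 days: May 23, 2006 + 115 days = September 15, 2006.
From October 5, 2005 through November 21, 2005 inclusive is 48 days; tolling adds 48 days: September 15, 2006 + 48 days = November 2, 2006.
November 2, 2006 is a Thursday and not a legal holiday, so no extension applies.
The deadline is November 2, 2006; the filing on November 11, 2006 is after that date.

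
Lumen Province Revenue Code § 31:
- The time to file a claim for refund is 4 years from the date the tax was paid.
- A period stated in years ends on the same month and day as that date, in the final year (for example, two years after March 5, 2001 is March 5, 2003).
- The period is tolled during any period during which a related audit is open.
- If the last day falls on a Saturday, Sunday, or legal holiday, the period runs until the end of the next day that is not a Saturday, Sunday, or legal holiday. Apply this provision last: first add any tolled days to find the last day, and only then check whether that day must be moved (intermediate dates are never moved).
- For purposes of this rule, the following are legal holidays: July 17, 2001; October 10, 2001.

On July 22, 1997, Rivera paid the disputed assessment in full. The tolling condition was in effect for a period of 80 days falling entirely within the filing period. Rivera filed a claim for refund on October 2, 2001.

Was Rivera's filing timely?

Yes

4 years after July 22, 1997 is July 22, 2001.
Tolling adds 80 days: July 22, 2001 + 80 days = October 10, 2001.
October 10, 2001 is a listed holiday. The next qualifying day is October 11, 2001.
The deadline is October 11, 2001; the filing on October 2, 2001 is on or before that date.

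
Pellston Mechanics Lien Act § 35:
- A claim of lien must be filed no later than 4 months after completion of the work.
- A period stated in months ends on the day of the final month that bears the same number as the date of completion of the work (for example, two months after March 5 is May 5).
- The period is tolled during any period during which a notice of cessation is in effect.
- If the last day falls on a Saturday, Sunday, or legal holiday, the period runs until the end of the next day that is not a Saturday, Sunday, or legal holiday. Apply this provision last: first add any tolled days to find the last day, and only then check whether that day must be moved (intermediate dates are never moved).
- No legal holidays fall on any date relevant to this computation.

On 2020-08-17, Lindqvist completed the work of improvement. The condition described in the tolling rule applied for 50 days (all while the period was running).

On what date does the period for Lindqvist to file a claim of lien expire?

4 months after 2020-08-17 is December 17, 2020.
Tolling adds 50 days: December 17, 2020 + 50 days = February 5, 2021.
February 5, 2021 is a Friday and not a legal holiday, so no extension applies.

February 5, 2021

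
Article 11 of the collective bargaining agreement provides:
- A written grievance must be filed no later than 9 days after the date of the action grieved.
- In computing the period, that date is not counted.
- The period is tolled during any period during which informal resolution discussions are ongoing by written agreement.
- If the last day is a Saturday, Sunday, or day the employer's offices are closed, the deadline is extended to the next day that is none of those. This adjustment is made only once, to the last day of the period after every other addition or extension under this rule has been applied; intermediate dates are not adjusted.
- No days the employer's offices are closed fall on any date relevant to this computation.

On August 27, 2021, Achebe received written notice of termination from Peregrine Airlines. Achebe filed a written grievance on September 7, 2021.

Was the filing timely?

9 days after August 27, 2021 is September 5, 2021.
September 5, 2021 is Sunday. The next qualifying day is September 6, 2021.
The deadline is September 6, 2021; the filing on September 7, 2021 is after that date.

No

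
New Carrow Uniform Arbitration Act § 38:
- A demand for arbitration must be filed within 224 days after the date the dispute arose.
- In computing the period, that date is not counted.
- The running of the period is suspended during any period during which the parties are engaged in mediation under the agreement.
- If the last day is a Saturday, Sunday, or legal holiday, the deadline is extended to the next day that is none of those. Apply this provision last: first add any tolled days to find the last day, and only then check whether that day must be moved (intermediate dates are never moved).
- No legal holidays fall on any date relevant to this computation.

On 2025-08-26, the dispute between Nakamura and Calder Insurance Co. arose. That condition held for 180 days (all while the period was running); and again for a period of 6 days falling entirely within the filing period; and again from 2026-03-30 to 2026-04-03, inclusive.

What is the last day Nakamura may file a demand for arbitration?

October 15, 2026

224 days after 2025-08-26 is April 7, 2026.
Tolling adds 180 days: April 7, 2026 + 180 days = October 4, 2026.
Tolling adds 6 days: October 4, 2026 + 6 days = October 10, 2026.
From March 30, 2026 through April 3, 2026 inclusive is 5 days; tolling adds 5 days: October 10, 2026 + 5 days = October 15, 2026.
October 15, 2026 is a Thursday and not a legal holiday, so no extension applies.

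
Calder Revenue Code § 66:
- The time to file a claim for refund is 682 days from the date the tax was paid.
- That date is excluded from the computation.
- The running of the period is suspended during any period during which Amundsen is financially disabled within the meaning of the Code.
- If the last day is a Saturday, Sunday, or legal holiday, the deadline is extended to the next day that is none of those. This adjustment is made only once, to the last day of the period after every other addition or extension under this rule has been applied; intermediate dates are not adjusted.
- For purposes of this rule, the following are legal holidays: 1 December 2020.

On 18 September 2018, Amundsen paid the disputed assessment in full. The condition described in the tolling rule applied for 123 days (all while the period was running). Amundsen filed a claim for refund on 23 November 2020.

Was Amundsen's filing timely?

682 days after 18 September 2018 is July 31, 2020.
Tolling adds 123 days: July 31, 2020 + 123 days = December 1, 2020.
December 1, 2020 is a listed holiday. The next qualifying day is December 2, 2020.
The deadline is December 2, 2020; the filing on November 23, 2020 is on or before that date.

Yes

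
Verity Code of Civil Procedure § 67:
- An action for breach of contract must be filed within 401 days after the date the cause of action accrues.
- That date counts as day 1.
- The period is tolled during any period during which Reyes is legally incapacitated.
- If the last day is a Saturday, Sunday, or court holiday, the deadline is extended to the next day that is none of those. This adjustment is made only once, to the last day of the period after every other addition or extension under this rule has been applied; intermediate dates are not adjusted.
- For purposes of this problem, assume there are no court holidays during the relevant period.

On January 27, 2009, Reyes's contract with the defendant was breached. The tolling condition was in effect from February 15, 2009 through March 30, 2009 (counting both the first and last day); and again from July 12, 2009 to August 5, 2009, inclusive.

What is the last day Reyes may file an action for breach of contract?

Counting January 27, 2009 as day 1, day 401 is March 3, 2010.
From February 15, 2009 through March 30, 2009 inclusive is 44 days; tolling adds 44 days: March 3, 2010 + 44 days = April 16, 2010.
From July 12, 2009 through August 5, 2009 inclusive is 25 days; tolling adds 25 days: April 16, 2010 + 25 days = May 11, 2010.
May 11, 2010 is a Tuesday and not a court holiday, so no extension applies.

May 11, 2010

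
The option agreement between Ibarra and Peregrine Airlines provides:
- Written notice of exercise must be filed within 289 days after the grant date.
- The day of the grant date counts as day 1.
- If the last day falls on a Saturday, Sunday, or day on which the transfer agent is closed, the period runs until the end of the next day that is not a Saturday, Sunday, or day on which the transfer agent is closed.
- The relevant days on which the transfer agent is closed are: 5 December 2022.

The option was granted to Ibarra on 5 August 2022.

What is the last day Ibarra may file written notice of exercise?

Counting 5 August 2022 as day 1, day 289 is May 20, 2023.
May 20, 2023 is Saturday; May 21, 2023 is Sunday. The next qualifying day is May 22, 2023.

May 22, 2023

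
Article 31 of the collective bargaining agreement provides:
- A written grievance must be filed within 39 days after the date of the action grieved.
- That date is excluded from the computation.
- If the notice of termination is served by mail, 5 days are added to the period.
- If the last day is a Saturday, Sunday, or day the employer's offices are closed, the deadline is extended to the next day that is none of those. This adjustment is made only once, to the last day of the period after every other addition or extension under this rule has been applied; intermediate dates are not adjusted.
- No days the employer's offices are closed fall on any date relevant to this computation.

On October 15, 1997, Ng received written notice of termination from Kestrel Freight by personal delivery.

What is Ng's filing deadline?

November 24, 1997

39 days after October 15, 1997 is November 23, 1997.
Service was not by mail, so no mail extension applies.
November 23, 1997 is Sunday. The next qualifying day is November 24, 1997.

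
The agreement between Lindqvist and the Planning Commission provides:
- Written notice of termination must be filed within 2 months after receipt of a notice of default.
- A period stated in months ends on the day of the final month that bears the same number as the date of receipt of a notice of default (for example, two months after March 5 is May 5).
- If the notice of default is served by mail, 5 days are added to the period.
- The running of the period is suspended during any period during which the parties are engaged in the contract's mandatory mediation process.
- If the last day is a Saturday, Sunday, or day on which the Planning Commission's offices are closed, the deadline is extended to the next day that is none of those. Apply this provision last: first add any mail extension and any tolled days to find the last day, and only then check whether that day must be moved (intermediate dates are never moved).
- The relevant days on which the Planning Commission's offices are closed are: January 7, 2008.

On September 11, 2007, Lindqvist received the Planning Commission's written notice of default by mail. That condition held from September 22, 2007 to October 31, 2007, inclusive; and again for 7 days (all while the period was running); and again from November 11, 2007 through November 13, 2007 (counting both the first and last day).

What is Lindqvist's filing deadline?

2 months after September 11, 2007 is November 11, 2007.
Service was by mail, adding 5 days: November 11, 2007 + 5 days = November 16, 2007.
From September 22, 2007 through October 31, 2007 inclusive is 40 days; tolling adds 40 days: November 16, 2007 + 40 days = December 26, 2007.
Tolling adds 7 days: December 26, 2007 + 7 days = January 2, 2008.
From November 11, 2007 through November 13, 2007 inclusive is 3 days; tolling adds 3 days: January 2, 2008 + 3 days = January 5, 2008.
January 5, 2008 is Saturday; January 6, 2008 is Sunday; January 7, 2008 is a listed holiday. The next qualifying day is January 8, 2008.

January 8, 2008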